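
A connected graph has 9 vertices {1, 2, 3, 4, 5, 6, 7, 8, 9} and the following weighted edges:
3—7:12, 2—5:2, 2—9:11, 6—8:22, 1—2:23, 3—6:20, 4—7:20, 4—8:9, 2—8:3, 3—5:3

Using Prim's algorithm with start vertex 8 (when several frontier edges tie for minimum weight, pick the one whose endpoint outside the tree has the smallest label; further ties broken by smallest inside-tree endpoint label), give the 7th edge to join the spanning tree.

3-6

Grow the tree from 8 using Prim:
Step 1: cheapest edge leaving the tree is 2—8 (3); add 2.
Step 2: cheapest edge leaving the tree is 2—5 (2); add 5.
Step 3: cheapest edge leaving the tree is 3—5 (3); add 3.
Step 4: cheapest edge leaving the tree is 4—8 (9); add 4.
Step 5: cheapest edge leaving the tree is 2—9 (11); add 9.
Step 6: cheapest edge leaving the tree is 3—7 (12); add 7.
Step 7: cheapest edge leaving the tree is 3—6 (20); add 6.
Step 8: cheapest edge leaving the tree is 1—2 (23); add 1.
The 7th edge added is 3—6.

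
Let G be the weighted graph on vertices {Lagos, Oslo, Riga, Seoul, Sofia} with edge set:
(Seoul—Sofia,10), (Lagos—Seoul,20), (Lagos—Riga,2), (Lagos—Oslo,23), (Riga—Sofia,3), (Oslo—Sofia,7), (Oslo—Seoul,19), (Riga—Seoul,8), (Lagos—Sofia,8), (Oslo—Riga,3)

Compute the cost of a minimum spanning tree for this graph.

Prim's algorithm from Riga:
Step 1: cheapest edge leaving the tree is Lagos—Riga (2); add Lagos.
Step 2: cheapest edge leaving the tree is Oslo—Riga (3); add Oslo.
Step 3: cheapest edge leaving the tree is Riga—Sofia (3); add Sofia.
Step 4: cheapest edge leaving the tree is Riga—Seoul (8); add Seoul.
MST edges: Lagos—Riga, Oslo—Riga, Riga—Sofia, Riga—Seoul; total weight 2+3+3+8 = 16.

16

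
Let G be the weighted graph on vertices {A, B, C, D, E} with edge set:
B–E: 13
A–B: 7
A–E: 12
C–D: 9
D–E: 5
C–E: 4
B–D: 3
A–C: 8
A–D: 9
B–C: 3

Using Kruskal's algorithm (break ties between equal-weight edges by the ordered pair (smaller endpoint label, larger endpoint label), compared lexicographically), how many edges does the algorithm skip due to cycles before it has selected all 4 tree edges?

Sort edges by weight, then run Kruskal:
B–C (3): add. Components now {A} {B,C} {D} {E}
B–D (3): add. Components now {A} {B,C,D} {E}
C–E (4): add. Components now {A} {B,C,D,E}
D–E (5): skip — D and E already connected.
A–B (7): add. Components now {A,B,C,D,E}
Edges rejected before the tree was complete: 1.

1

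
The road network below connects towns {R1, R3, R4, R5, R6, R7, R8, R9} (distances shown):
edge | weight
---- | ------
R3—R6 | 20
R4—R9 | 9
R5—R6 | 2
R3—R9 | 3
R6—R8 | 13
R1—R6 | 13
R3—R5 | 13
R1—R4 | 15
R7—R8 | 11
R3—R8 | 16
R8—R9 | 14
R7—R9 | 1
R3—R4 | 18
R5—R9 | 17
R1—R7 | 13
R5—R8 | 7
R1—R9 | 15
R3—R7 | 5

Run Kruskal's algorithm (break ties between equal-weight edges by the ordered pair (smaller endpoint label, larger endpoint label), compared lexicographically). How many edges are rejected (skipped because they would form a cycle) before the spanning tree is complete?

Kruskal's algorithm — process edges by increasing weight (ties by edge label):
R7—R9 (1): add — endpoints in different components.
R5—R6 (2): add — endpoints in different components.
R3—R9 (3): add — endpoints in different components.
R3—R7 (5): skip — R3 and R7 already connected.
R5—R8 (7): add — endpoints in different components.
R4—R9 (9): add — endpoints in different components.
R7—R8 (11): add — endpoints in different components.
R1—R6 (13): add — endpoints in different components.
Edges rejected before the tree was complete: 1.

1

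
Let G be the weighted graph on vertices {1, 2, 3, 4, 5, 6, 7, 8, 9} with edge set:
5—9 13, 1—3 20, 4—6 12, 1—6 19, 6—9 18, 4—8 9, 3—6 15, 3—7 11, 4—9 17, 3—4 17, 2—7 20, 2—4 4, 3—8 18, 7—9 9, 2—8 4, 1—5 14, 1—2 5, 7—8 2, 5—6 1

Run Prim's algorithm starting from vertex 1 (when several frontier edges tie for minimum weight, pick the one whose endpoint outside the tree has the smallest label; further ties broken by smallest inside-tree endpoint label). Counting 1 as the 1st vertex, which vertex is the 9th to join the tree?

5

Prim's algorithm from 1:
Step 1: cheapest edge leaving the tree is 1—2 (5); add 2.
Step 2: cheapest edge leaving the tree is 2—4 (4); add 4.
Step 3: cheapest edge leaving the tree is 2—8 (4); add 8.
Step 4: cheapest edge leaving the tree is 7—8 (2); add 7.
Step 5: cheapest edge leaving the tree is 7—9 (9); add 9.
Step 6: cheapest edge leaving the tree is 3—7 (11); add 3.
Step 7: cheapest edge leaving the tree is 4—6 (12); add 6.
Step 8: cheapest edge leaving the tree is 5—6 (1); add 5.
Vertex order: 1, 2, 4, 8, 7, 9, 3, 6, 5. The 9th vertex is 5.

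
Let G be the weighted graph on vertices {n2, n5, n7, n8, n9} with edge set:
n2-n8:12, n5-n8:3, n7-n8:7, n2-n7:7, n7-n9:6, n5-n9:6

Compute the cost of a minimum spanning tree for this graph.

22

Prim, starting at n5.
Step 1: cheapest edge leaving the tree is n5-n8 (3); add n8.
Step 2: cheapest edge leaving the tree is n5-n9 (6); add n9.
Step 3: cheapest edge leaving the tree is n7-n9 (6); add n7.
Step 4: cheapest edge leaving the tree is n2-n7 (7); add n2.
MST edges: n5-n8, n5-n9, n7-n9, n2-n7; total weight 3+6+6+7 = 22.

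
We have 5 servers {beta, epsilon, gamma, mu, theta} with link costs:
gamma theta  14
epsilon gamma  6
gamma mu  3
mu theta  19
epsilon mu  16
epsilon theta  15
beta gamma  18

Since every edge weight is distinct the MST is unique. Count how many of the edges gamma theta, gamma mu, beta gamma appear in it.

Kruskal: consider edges lightest-first.
gamma mu (3): add — endpoints in different components.
epsilon gamma (6): add — endpoints in different components.
gamma theta (14): add — endpoints in different components.
epsilon theta (15): skip — theta and epsilon already connected.
epsilon mu (16): skip — epsilon and mu already connected.
beta gamma (18): add — endpoints in different components.
MST edge set: {gamma mu, epsilon gamma, gamma theta, beta gamma}.
Of the listed edges, {gamma theta, gamma mu, beta gamma} are in the MST → 3.

3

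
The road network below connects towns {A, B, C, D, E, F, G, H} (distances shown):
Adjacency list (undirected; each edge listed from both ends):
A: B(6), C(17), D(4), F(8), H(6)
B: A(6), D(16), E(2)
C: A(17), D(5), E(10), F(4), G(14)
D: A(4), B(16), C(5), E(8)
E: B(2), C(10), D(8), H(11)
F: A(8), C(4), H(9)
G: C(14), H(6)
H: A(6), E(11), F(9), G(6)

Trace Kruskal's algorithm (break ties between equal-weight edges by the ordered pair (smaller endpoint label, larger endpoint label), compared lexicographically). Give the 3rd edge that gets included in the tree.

Kruskal: consider edges lightest-first.
B E (2): add — endpoints in different components.
A D (4): add — endpoints in different components.
C F (4): add — endpoints in different components.
C D (5): add — endpoints in different components.
A B (6): add — endpoints in different components.
A H (6): add — endpoints in different components.
G H (6): add — endpoints in different components.
The 3rd edge added is C F.

C-F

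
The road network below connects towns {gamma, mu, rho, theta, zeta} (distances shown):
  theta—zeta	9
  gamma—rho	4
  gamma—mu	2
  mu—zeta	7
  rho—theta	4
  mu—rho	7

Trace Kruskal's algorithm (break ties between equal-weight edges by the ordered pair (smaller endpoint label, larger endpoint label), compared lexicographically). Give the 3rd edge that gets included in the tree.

Kruskal: consider edges lightest-first.
gamma—mu (2): add. Components now {theta} {rho} {gamma,mu} {zeta}
gamma—rho (4): add. Components now {theta} {gamma,mu,rho} {zeta}
rho—theta (4): add. Components now {gamma,mu,rho,theta} {zeta}
mu—rho (7): skip — rho and mu already connected.
mu—zeta (7): add. Components now {gamma,mu,rho,theta,zeta}
The 3rd edge added is rho—theta.

rho-theta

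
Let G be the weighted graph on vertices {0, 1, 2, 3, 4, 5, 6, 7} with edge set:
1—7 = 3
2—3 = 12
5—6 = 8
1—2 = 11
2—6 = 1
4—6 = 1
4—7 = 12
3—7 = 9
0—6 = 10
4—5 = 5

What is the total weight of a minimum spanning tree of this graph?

40

Sort edges by weight, then run Kruskal:
2—6 (1): add — endpoints in different components.
4—6 (1): add — endpoints in different components.
1—7 (3): add — endpoints in different components.
4—5 (5): add — endpoints in different components.
5—6 (8): skip — 5 and 6 already connected.
3—7 (9): add — endpoints in different components.
0—6 (10): add — endpoints in different components.
1—2 (11): add — endpoints in different components.
MST edges: 2—6, 4—6, 1—7, 4—5, 3—7, 0—6, 1—2; total weight 1+1+3+5+9+10+11 = 40.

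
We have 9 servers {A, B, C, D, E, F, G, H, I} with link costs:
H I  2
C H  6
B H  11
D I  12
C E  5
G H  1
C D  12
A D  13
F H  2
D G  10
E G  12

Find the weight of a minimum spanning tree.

Kruskal: consider edges lightest-first.
G H (1): add — endpoints in different components.
F H (2): add — endpoints in different components.
H I (2): add — endpoints in different components.
C E (5): add — endpoints in different components.
C H (6): add — endpoints in different components.
D G (10): add — endpoints in different components.
B H (11): add — endpoints in different components.
C D (12): skip — C and D already connected.
D I (12): skip — D and I already connected.
E G (12): skip — E and G already connected.
A D (13): add — endpoints in different components.
MST edges: G H, F H, H I, C E, C H, D G, B H, A D; total weight 1+2+2+5+6+10+11+13 = 50.

50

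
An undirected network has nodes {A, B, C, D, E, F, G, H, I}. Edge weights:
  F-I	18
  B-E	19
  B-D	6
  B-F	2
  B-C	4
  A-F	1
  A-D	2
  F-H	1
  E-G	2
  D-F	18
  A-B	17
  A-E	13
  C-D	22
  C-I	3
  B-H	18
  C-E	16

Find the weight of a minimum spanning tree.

Kruskal: consider edges lightest-first.
A-F (1): add — endpoints in different components.
F-H (1): add — endpoints in different components.
A-D (2): add — endpoints in different components.
B-F (2): add — endpoints in different components.
E-G (2): add — endpoints in different components.
C-I (3): add — endpoints in different components.
B-C (4): add — endpoints in different components.
B-D (6): skip — B and D already connected.
A-E (13): add — endpoints in different components.
MST edges: A-F, F-H, A-D, B-F, E-G, C-I, B-C, A-E; total weight 1+1+2+2+2+3+4+13 = 28.

28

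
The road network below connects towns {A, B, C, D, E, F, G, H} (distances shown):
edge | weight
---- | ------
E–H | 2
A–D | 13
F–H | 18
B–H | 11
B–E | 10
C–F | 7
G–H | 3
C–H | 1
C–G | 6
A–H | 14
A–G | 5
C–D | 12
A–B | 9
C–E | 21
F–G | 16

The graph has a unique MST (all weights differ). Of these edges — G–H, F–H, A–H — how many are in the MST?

Sort edges by weight, then run Kruskal:
C–H (1): add — endpoints in different components.
E–H (2): add — endpoints in different components.
G–H (3): add — endpoints in different components.
A–G (5): add — endpoints in different components.
C–G (6): skip — C and G already connected.
C–F (7): add — endpoints in different components.
A–B (9): add — endpoints in different components.
B–E (10): skip — B and E already connected.
B–H (11): skip — B and H already connected.
C–D (12): add — endpoints in different components.
MST edge set: {C–H, E–H, G–H, A–G, C–F, A–B, C–D}.
Of the listed edges, {G–H} are in the MST → 1.

1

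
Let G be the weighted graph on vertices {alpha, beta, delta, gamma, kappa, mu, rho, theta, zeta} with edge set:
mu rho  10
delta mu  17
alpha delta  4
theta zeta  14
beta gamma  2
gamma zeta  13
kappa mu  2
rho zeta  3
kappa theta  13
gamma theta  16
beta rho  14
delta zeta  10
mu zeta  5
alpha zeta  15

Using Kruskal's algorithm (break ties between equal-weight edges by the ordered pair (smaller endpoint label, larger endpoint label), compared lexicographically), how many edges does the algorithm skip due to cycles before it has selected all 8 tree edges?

1

Kruskal's algorithm — process edges by increasing weight (ties by edge label):
beta gamma (2): add — endpoints in different components.
kappa mu (2): add — endpoints in different components.
rho zeta (3): add — endpoints in different components.
alpha delta (4): add — endpoints in different components.
mu zeta (5): add — endpoints in different components.
delta zeta (10): add — endpoints in different components.
mu rho (10): skip — mu and rho already connected.
gamma zeta (13): add — endpoints in different components.
kappa theta (13): add — endpoints in different components.
Edges rejected before the tree was complete: 1.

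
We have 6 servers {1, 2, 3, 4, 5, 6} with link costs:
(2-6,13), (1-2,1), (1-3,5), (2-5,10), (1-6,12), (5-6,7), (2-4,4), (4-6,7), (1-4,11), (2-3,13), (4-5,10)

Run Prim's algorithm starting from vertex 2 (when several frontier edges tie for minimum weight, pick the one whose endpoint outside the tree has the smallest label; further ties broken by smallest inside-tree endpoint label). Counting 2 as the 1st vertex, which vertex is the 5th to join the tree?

Grow the tree from 2 using Prim:
Step 1: frontier [1-2 1, 2-4 4, 2-5 10, 2-3 13, 2-6 13] → take 1-2 (1); add 1.
Step 2: frontier [1-3 5, 1-4 11, 1-6 12, 2-4 4, 2-5 10, 2-3 13, 2-6 13] → take 2-4 (4); add 4.
Step 3: frontier [1-3 5, 1-6 12, 2-5 10, 2-3 13, 2-6 13, 4-6 7, 4-5 10] → take 1-3 (5); add 3.
Step 4: frontier [1-6 12, 2-5 10, 2-6 13, 4-6 7, 4-5 10] → take 4-6 (7); add 6.
Step 5: frontier [2-5 10, 4-5 10, 5-6 7] → take 5-6 (7); add 5.
Vertex order: 2, 1, 4, 3, 6, 5. The 5th vertex is 6.

6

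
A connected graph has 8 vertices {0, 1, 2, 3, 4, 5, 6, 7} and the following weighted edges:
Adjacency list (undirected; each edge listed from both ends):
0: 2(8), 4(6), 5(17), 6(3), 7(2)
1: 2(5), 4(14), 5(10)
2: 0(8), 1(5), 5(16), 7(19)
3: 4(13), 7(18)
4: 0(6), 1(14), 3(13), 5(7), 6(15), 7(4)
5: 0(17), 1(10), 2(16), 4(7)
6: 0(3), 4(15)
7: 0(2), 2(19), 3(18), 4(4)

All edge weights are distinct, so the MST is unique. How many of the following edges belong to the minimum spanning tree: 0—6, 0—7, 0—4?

Kruskal's algorithm — process edges by increasing weight (ties by edge label):
0—7 (2): add — endpoints in different components.
0—6 (3): add — endpoints in different components.
4—7 (4): add — endpoints in different components.
1—2 (5): add — endpoints in different components.
0—4 (6): skip — 0 and 4 already connected.
4—5 (7): add — endpoints in different components.
0—2 (8): add — endpoints in different components.
1—5 (10): skip — 1 and 5 already connected.
3—4 (13): add — endpoints in different components.
MST edge set: {0—7, 0—6, 4—7, 1—2, 4—5, 0—2, 3—4}.
Of the listed edges, {0—6, 0—7} are in the MST → 2.

2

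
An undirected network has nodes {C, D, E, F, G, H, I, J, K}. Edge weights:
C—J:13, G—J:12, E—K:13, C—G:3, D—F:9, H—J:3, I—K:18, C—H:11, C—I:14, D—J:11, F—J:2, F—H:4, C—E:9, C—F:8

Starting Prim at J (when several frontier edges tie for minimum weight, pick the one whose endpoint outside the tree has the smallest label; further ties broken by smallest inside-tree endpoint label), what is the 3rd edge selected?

C-F

Prim's algorithm from J:
Step 1: cheapest edge leaving the tree is F—J (2); add F.
Step 2: cheapest edge leaving the tree is H—J (3); add H.
Step 3: cheapest edge leaving the tree is C—F (8); add C.
Step 4: cheapest edge leaving the tree is C—G (3); add G.
Step 5: cheapest edge leaving the tree is D—F (9); add D.
Step 6: cheapest edge leaving the tree is C—E (9); add E.
Step 7: cheapest edge leaving the tree is E—K (13); add K.
Step 8: cheapest edge leaving the tree is C—I (14); add I.
The 3rd edge added is C—F.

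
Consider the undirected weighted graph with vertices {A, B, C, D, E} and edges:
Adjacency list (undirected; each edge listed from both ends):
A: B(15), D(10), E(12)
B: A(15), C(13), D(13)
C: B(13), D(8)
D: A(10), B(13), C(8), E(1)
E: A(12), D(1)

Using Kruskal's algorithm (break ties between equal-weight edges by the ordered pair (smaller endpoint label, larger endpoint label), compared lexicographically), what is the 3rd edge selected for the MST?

A-D

Kruskal: consider edges lightest-first.
D–E (1): add — endpoints in different components.
C–D (8): add — endpoints in different components.
A–D (10): add — endpoints in different components.
A–E (12): skip — A and E already connected.
B–C (13): add — endpoints in different components.
The 3rd edge added is A–D.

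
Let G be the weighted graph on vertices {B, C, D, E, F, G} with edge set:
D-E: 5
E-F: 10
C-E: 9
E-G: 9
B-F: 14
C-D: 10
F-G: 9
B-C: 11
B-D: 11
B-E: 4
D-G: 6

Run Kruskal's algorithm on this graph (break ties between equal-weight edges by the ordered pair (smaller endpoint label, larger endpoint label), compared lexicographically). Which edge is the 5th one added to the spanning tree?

F-G

Kruskal's algorithm — process edges by increasing weight (ties by edge label):
B-E (4): add — endpoints in different components.
D-E (5): add — endpoints in different components.
D-G (6): add — endpoints in different components.
C-E (9): add — endpoints in different components.
E-G (9): skip — E and G already connected.
F-G (9): add — endpoints in different components.
The 5th edge added is F-G.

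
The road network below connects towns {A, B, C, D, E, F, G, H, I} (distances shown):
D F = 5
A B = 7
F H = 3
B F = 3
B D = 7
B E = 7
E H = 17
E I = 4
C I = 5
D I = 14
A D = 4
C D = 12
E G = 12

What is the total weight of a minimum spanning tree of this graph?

Sort edges by weight, then run Kruskal:
B F (3): add — endpoints in different components.
F H (3): add — endpoints in different components.
A D (4): add — endpoints in different components.
E I (4): add — endpoints in different components.
C I (5): add — endpoints in different components.
D F (5): add — endpoints in different components.
A B (7): skip — A and B already connected.
B D (7): skip — B and D already connected.
B E (7): add — endpoints in different components.
C D (12): skip — C and D already connected.
E G (12): add — endpoints in different components.
MST edges: B F, F H, A D, E I, C I, D F, B E, E G; total weight 3+3+4+4+5+5+7+12 = 43.

43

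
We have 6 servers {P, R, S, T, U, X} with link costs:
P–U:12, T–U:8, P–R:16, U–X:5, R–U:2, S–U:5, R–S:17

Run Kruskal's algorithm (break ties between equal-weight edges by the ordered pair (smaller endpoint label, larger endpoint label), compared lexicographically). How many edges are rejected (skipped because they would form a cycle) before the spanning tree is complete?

0

Sort edges by weight, then run Kruskal:
R–U (2): add — endpoints in different components.
S–U (5): add — endpoints in different components.
U–X (5): add — endpoints in different components.
T–U (8): add — endpoints in different components.
P–U (12): add — endpoints in different components.
Edges rejected before the tree was complete: 0.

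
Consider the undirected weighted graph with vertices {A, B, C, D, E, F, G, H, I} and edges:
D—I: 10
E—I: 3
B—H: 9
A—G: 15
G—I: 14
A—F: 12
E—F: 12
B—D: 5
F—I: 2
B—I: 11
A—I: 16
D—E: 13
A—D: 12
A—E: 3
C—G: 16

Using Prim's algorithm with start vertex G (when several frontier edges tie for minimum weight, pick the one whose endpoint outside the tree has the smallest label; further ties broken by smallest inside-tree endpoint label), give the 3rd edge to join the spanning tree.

Grow the tree from G using Prim:
Step 1: cheapest edge leaving the tree is G—I (14); add I.
Step 2: cheapest edge leaving the tree is F—I (2); add F.
Step 3: cheapest edge leaving the tree is E—I (3); add E.
Step 4: cheapest edge leaving the tree is A—E (3); add A.
Step 5: cheapest edge leaving the tree is D—I (10); add D.
Step 6: cheapest edge leaving the tree is B—D (5); add B.
Step 7: cheapest edge leaving the tree is B—H (9); add H.
Step 8: cheapest edge leaving the tree is C—G (16); add C.
The 3rd edge added is E—I.

E-I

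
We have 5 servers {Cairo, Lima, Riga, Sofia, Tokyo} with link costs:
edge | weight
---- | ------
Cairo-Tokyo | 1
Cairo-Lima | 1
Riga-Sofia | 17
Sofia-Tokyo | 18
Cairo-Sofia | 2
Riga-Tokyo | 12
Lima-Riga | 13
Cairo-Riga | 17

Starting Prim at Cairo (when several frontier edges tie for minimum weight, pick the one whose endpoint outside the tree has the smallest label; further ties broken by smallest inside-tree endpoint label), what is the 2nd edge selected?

Grow the tree from Cairo using Prim:
Step 1: frontier [Cairo-Lima 1, Cairo-Tokyo 1, Cairo-Sofia 2, Cairo-Riga 17] → take Cairo-Lima (1); add Lima.
Step 2: frontier [Cairo-Tokyo 1, Cairo-Sofia 2, Cairo-Riga 17, Lima-Riga 13] → take Cairo-Tokyo (1); add Tokyo.
Step 3: frontier [Cairo-Sofia 2, Cairo-Riga 17, Lima-Riga 13, Riga-Tokyo 12, Sofia-Tokyo 18] → take Cairo-Sofia (2); add Sofia.
Step 4: frontier [Cairo-Riga 17, Lima-Riga 13, Riga-Sofia 17, Riga-Tokyo 12] → take Riga-Tokyo (12); add Riga.
The 2nd edge added is Cairo-Tokyo.

Cairo-Tokyo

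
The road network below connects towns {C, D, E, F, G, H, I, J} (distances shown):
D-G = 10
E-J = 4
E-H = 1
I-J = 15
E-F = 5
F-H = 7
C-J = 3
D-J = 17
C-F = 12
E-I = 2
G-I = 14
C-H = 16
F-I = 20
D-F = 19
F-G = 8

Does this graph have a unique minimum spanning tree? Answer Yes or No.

Yes

Kruskal: consider edges lightest-first.
E-H (1): add — endpoints in different components.
E-I (2): add — endpoints in different components.
C-J (3): add — endpoints in different components.
E-J (4): add — endpoints in different components.
E-F (5): add — endpoints in different components.
F-H (7): skip — F and H already connected.
F-G (8): add — endpoints in different components.
D-G (10): add — endpoints in different components.
Every non-tree edge has weight strictly greater than the heaviest edge on the tree path between its endpoints, so the MST is unique.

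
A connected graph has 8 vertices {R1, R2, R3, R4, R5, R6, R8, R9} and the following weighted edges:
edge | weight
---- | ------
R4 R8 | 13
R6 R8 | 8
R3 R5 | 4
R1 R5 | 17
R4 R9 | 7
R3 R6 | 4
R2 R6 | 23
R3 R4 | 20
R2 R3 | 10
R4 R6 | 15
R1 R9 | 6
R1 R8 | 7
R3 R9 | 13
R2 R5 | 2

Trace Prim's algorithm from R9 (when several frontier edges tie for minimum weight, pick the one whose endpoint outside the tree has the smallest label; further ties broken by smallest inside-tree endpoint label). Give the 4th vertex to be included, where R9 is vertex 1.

Prim's algorithm from R9:
Step 1: cheapest edge leaving the tree is R1 R9 (6); add R1.
Step 2: cheapest edge leaving the tree is R4 R9 (7); add R4.
Step 3: cheapest edge leaving the tree is R1 R8 (7); add R8.
Step 4: cheapest edge leaving the tree is R6 R8 (8); add R6.
Step 5: cheapest edge leaving the tree is R3 R6 (4); add R3.
Step 6: cheapest edge leaving the tree is R3 R5 (4); add R5.
Step 7: cheapest edge leaving the tree is R2 R5 (2); add R2.
Vertex order: R9, R1, R4, R8, R6, R3, R5, R2. The 4th vertex is R8.

R8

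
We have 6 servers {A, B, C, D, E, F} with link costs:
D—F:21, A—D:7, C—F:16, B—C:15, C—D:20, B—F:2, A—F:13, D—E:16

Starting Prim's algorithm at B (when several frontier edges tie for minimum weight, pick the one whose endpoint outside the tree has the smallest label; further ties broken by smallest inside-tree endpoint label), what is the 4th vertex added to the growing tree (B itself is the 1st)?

D

Prim's algorithm from B:
Step 1: cheapest edge leaving the tree is B—F (2); add F.
Step 2: cheapest edge leaving the tree is A—F (13); add A.
Step 3: cheapest edge leaving the tree is A—D (7); add D.
Step 4: cheapest edge leaving the tree is B—C (15); add C.
Step 5: cheapest edge leaving the tree is D—E (16); add E.
Vertex order: B, F, A, D, C, E. The 4th vertex is D.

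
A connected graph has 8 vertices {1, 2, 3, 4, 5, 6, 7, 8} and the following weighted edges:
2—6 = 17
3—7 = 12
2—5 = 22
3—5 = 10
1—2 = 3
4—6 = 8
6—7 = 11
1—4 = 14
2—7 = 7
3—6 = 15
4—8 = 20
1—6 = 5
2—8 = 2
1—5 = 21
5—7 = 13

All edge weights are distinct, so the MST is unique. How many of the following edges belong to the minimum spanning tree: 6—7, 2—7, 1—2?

Kruskal: consider edges lightest-first.
2—8 (2): add — endpoints in different components.
1—2 (3): add — endpoints in different components.
1—6 (5): add — endpoints in different components.
2—7 (7): add — endpoints in different components.
4—6 (8): add — endpoints in different components.
3—5 (10): add — endpoints in different components.
6—7 (11): skip — 6 and 7 already connected.
3—7 (12): add — endpoints in different components.
MST edge set: {2—8, 1—2, 1—6, 2—7, 4—6, 3—5, 3—7}.
Of the listed edges, {2—7, 1—2} are in the MST → 2.

2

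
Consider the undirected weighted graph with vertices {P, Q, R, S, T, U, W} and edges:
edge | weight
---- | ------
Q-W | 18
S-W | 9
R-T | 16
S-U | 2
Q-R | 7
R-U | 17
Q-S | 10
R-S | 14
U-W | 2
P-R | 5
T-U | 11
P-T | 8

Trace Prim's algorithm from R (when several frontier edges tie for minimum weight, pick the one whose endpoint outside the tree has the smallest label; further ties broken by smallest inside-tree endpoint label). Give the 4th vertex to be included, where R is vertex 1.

Grow the tree from R using Prim:
Step 1: cheapest edge leaving the tree is P-R (5); add P.
Step 2: cheapest edge leaving the tree is Q-R (7); add Q.
Step 3: cheapest edge leaving the tree is P-T (8); add T.
Step 4: cheapest edge leaving the tree is Q-S (10); add S.
Step 5: cheapest edge leaving the tree is S-U (2); add U.
Step 6: cheapest edge leaving the tree is U-W (2); add W.
Vertex order: R, P, Q, T, S, U, W. The 4th vertex is T.

T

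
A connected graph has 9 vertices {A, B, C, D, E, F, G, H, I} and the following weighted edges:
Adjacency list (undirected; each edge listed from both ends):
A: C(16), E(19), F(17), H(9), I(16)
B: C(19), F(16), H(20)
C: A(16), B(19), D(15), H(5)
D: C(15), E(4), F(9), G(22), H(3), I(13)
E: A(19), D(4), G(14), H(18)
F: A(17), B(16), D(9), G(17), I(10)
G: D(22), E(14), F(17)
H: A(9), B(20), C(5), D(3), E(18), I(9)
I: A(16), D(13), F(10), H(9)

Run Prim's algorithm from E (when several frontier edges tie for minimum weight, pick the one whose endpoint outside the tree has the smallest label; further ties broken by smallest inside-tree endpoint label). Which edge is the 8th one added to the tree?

B-F

Prim, starting at E.
Step 1: cheapest edge leaving the tree is D—E (4); add D.
Step 2: cheapest edge leaving the tree is D—H (3); add H.
Step 3: cheapest edge leaving the tree is C—H (5); add C.
Step 4: cheapest edge leaving the tree is A—H (9); add A.
Step 5: cheapest edge leaving the tree is D—F (9); add F.
Step 6: cheapest edge leaving the tree is H—I (9); add I.
Step 7: cheapest edge leaving the tree is E—G (14); add G.
Step 8: cheapest edge leaving the tree is B—F (16); add B.
The 8th edge added is B—F.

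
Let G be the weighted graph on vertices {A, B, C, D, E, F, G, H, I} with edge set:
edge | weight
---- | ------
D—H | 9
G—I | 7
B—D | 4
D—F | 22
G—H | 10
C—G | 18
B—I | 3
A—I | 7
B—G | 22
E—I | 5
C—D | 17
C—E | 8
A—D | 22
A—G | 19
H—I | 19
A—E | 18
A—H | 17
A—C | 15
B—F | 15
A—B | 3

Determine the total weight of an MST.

Sort edges by weight, then run Kruskal:
A—B (3): add — endpoints in different components.
B—I (3): add — endpoints in different components.
B—D (4): add — endpoints in different components.
E—I (5): add — endpoints in different components.
A—I (7): skip — A and I already connected.
G—I (7): add — endpoints in different components.
C—E (8): add — endpoints in different components.
D—H (9): add — endpoints in different components.
G—H (10): skip — G and H already connected.
A—C (15): skip — A and C already connected.
B—F (15): add — endpoints in different components.
MST edges: A—B, B—I, B—D, E—I, G—I, C—E, D—H, B—F; total weight 3+3+4+5+7+8+9+15 = 54.

54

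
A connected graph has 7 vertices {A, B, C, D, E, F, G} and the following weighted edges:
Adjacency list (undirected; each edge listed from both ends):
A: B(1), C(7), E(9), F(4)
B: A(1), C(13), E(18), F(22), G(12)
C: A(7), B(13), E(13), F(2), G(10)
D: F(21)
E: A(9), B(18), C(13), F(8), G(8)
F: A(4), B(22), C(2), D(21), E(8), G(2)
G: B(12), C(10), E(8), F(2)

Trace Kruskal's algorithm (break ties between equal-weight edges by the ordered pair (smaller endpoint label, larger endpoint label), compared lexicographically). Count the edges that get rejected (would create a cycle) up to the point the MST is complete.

8

Kruskal's algorithm — process edges by increasing weight (ties by edge label):
A–B (1): add — endpoints in different components.
C–F (2): add — endpoints in different components.
F–G (2): add — endpoints in different components.
A–F (4): add — endpoints in different components.
A–C (7): skip — A and C already connected.
E–F (8): add — endpoints in different components.
E–G (8): skip — E and G already connected.
A–E (9): skip — A and E already connected.
C–G (10): skip — C and G already connected.
B–G (12): skip — B and G already connected.
B–C (13): skip — B and C already connected.
C–E (13): skip — C and E already connected.
B–E (18): skip — B and E already connected.
D–F (21): add — endpoints in different components.
Edges rejected before the tree was complete: 8.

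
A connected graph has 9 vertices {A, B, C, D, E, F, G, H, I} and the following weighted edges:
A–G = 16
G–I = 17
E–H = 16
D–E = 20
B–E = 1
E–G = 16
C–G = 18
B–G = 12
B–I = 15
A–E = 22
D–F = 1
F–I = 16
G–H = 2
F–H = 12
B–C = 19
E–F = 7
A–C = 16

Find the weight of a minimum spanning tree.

Kruskal's algorithm — process edges by increasing weight (ties by edge label):
B–E (1): add — endpoints in different components.
D–F (1): add — endpoints in different components.
G–H (2): add — endpoints in different components.
E–F (7): add — endpoints in different components.
B–G (12): add — endpoints in different components.
F–H (12): skip — F and H already connected.
B–I (15): add — endpoints in different components.
A–C (16): add — endpoints in different components.
A–G (16): add — endpoints in different components.
MST edges: B–E, D–F, G–H, E–F, B–G, B–I, A–C, A–G; total weight 1+1+2+7+12+15+16+16 = 70.

70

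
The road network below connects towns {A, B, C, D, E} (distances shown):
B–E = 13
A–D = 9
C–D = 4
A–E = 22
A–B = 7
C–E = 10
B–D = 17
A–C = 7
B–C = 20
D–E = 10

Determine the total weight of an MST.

28

Kruskal: consider edges lightest-first.
C–D (4): add. Components now {A} {B} {C,D} {E}
A–B (7): add. Components now {A,B} {C,D} {E}
A–C (7): add. Components now {A,B,C,D} {E}
A–D (9): skip — A and D already connected.
C–E (10): add. Components now {A,B,C,D,E}
MST edges: C–D, A–B, A–C, C–E; total weight 4+7+7+10 = 28.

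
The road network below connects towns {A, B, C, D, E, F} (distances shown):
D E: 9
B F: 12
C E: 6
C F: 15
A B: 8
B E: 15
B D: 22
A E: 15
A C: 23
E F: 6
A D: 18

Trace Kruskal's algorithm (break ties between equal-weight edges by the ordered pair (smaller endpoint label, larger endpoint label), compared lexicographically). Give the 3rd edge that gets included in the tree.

Sort edges by weight, then run Kruskal:
C E (6): add — endpoints in different components.
E F (6): add — endpoints in different components.
A B (8): add — endpoints in different components.
D E (9): add — endpoints in different components.
B F (12): add — endpoints in different components.
The 3rd edge added is A B.

A-B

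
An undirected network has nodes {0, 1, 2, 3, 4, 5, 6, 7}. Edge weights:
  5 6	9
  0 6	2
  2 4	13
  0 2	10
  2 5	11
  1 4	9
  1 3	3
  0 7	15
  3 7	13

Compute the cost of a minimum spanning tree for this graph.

59

Kruskal's algorithm — process edges by increasing weight (ties by edge label):
0 6 (2): add — endpoints in different components.
1 3 (3): add — endpoints in different components.
1 4 (9): add — endpoints in different components.
5 6 (9): add — endpoints in different components.
0 2 (10): add — endpoints in different components.
2 5 (11): skip — 2 and 5 already connected.
2 4 (13): add — endpoints in different components.
3 7 (13): add — endpoints in different components.
MST edges: 0 6, 1 3, 1 4, 5 6, 0 2, 2 4, 3 7; total weight 2+3+9+9+10+13+13 = 59.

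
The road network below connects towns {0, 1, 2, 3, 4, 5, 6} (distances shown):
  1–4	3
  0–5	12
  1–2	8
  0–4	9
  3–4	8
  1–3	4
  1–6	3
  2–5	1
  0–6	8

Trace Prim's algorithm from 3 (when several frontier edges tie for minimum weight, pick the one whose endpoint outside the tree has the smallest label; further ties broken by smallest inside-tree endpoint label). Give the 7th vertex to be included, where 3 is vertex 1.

5

Prim, starting at 3.
Step 1: frontier [1–3 4, 3–4 8] → take 1–3 (4); add 1.
Step 2: frontier [1–4 3, 1–6 3, 1–2 8, 3–4 8] → take 1–4 (3); add 4.
Step 3: frontier [1–6 3, 1–2 8, 0–4 9] → take 1–6 (3); add 6.
Step 4: frontier [1–2 8, 0–4 9, 0–6 8] → take 0–6 (8); add 0.
Step 5: frontier [0–5 12, 1–2 8] → take 1–2 (8); add 2.
Step 6: frontier [0–5 12, 2–5 1] → take 2–5 (1); add 5.
Vertex order: 3, 1, 4, 6, 0, 2, 5. The 7th vertex is 5.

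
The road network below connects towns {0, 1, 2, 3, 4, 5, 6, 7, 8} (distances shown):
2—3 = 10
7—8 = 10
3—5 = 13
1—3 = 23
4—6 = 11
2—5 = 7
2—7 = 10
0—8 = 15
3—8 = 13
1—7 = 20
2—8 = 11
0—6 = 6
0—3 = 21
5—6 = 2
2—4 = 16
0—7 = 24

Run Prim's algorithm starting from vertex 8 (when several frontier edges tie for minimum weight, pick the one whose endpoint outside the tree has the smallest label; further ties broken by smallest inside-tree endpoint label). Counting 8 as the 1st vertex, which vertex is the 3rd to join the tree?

2

Prim's algorithm from 8:
Step 1: cheapest edge leaving the tree is 7—8 (10); add 7.
Step 2: cheapest edge leaving the tree is 2—7 (10); add 2.
Step 3: cheapest edge leaving the tree is 2—5 (7); add 5.
Step 4: cheapest edge leaving the tree is 5—6 (2); add 6.
Step 5: cheapest edge leaving the tree is 0—6 (6); add 0.
Step 6: cheapest edge leaving the tree is 2—3 (10); add 3.
Step 7: cheapest edge leaving the tree is 4—6 (11); add 4.
Step 8: cheapest edge leaving the tree is 1—7 (20); add 1.
Vertex order: 8, 7, 2, 5, 6, 0, 3, 4, 1. The 3rd vertex is 2.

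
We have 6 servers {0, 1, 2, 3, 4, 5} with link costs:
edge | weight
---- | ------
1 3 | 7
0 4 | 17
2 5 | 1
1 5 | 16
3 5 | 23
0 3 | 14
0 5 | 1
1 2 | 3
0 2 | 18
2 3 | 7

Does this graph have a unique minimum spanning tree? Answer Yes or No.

Kruskal's algorithm — process edges by increasing weight (ties by edge label):
0 5 (1): add. Components now {0,5} {1} {2} {3} {4}
2 5 (1): add. Components now {0,2,5} {1} {3} {4}
1 2 (3): add. Components now {0,1,2,5} {3} {4}
1 3 (7): add. Components now {0,1,2,3,5} {4}
2 3 (7): skip — 2 and 3 already connected.
0 3 (14): skip — 0 and 3 already connected.
1 5 (16): skip — 1 and 5 already connected.
0 4 (17): add. Components now {0,1,2,3,4,5}
Non-tree edge 2 3 has weight 7, equal to the heaviest edge on its tree cycle — swapping gives another MST of the same weight. Not unique.

No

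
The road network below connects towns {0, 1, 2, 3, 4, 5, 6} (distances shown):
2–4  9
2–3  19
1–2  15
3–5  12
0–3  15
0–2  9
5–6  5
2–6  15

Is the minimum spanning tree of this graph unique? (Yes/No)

No

Kruskal's algorithm — process edges by increasing weight (ties by edge label):
5–6 (5): add. Components now {0} {1} {2} {3} {4} {5,6}
0–2 (9): add. Components now {0,2} {1} {3} {4} {5,6}
2–4 (9): add. Components now {0,2,4} {1} {3} {5,6}
3–5 (12): add. Components now {0,2,4} {1} {3,5,6}
0–3 (15): add. Components now {0,2,3,4,5,6} {1}
1–2 (15): add. Components now {0,1,2,3,4,5,6}
Non-tree edge 2–6 has weight 15, equal to the heaviest edge on its tree cycle — swapping gives another MST of the same weight. Not unique.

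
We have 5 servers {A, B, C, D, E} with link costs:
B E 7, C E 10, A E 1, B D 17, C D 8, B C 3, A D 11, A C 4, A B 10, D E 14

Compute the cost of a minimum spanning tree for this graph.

Prim's algorithm from C:
Step 1: frontier [B C 3, A C 4, C D 8, C E 10] → take B C (3); add B.
Step 2: frontier [B E 7, A B 10, B D 17, A C 4, C D 8, C E 10] → take A C (4); add A.
Step 3: frontier [A E 1, A D 11, B E 7, B D 17, C D 8, C E 10] → take A E (1); add E.
Step 4: frontier [A D 11, B D 17, C D 8, D E 14] → take C D (8); add D.
MST edges: B C, A C, A E, C D; total weight 3+4+1+8 = 16.

16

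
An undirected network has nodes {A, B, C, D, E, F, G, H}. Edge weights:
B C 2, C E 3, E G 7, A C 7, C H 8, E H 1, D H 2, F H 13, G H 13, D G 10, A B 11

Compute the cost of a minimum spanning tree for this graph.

35

Sort edges by weight, then run Kruskal:
E H (1): add — endpoints in different components.
B C (2): add — endpoints in different components.
D H (2): add — endpoints in different components.
C E (3): add — endpoints in different components.
A C (7): add — endpoints in different components.
E G (7): add — endpoints in different components.
C H (8): skip — C and H already connected.
D G (10): skip — D and G already connected.
A B (11): skip — A and B already connected.
F H (13): add — endpoints in different components.
MST edges: E H, B C, D H, C E, A C, E G, F H; total weight 1+2+2+3+7+7+13 = 35.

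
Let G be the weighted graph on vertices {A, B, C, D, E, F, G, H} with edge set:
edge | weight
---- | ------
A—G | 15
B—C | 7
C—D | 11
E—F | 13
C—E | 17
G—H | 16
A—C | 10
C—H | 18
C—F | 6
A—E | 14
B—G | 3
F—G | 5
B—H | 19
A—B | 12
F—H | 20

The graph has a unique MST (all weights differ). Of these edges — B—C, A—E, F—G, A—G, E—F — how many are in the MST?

Kruskal's algorithm — process edges by increasing weight (ties by edge label):
B—G (3): add — endpoints in different components.
F—G (5): add — endpoints in different components.
C—F (6): add — endpoints in different components.
B—C (7): skip — B and C already connected.
A—C (10): add — endpoints in different components.
C—D (11): add — endpoints in different components.
A—B (12): skip — A and B already connected.
E—F (13): add — endpoints in different components.
A—E (14): skip — A and E already connected.
A—G (15): skip — A and G already connected.
G—H (16): add — endpoints in different components.
MST edge set: {B—G, F—G, C—F, A—C, C—D, E—F, G—H}.
Of the listed edges, {F—G, E—F} are in the MST → 2.

2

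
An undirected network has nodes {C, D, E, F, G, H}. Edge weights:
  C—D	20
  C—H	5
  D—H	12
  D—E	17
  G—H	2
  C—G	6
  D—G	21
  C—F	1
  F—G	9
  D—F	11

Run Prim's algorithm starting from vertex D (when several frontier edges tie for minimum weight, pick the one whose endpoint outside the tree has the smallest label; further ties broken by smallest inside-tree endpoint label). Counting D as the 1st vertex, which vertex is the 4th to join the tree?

H

Prim, starting at D.
Step 1: frontier [D—F 11, D—H 12, D—E 17, C—D 20, D—G 21] → take D—F (11); add F.
Step 2: frontier [D—H 12, D—E 17, C—D 20, D—G 21, C—F 1, F—G 9] → take C—F (1); add C.
Step 3: frontier [C—H 5, C—G 6, D—H 12, D—E 17, D—G 21, F—G 9] → take C—H (5); add H.
Step 4: frontier [C—G 6, D—E 17, D—G 21, F—G 9, G—H 2] → take G—H (2); add G.
Step 5: frontier [D—E 17] → take D—E (17); add E.
Vertex order: D, F, C, H, G, E. The 4th vertex is H.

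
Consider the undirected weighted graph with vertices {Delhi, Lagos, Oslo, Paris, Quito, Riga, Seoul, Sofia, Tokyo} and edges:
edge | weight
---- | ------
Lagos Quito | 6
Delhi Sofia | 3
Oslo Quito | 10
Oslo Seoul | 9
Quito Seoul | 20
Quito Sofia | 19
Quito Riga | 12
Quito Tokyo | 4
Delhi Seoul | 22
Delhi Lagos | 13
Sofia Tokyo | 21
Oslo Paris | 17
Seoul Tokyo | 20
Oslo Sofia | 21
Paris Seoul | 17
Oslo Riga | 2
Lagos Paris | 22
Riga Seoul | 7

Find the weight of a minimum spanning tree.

62

Prim's algorithm from Oslo:
Step 1: cheapest edge leaving the tree is Oslo Riga (2); add Riga.
Step 2: cheapest edge leaving the tree is Riga Seoul (7); add Seoul.
Step 3: cheapest edge leaving the tree is Oslo Quito (10); add Quito.
Step 4: cheapest edge leaving the tree is Quito Tokyo (4); add Tokyo.
Step 5: cheapest edge leaving the tree is Lagos Quito (6); add Lagos.
Step 6: cheapest edge leaving the tree is Delhi Lagos (13); add Delhi.
Step 7: cheapest edge leaving the tree is Delhi Sofia (3); add Sofia.
Step 8: cheapest edge leaving the tree is Oslo Paris (17); add Paris.
MST edges: Oslo Riga, Riga Seoul, Oslo Quito, Quito Tokyo, Lagos Quito, Delhi Lagos, Delhi Sofia, Oslo Paris; total weight 2+7+10+4+6+13+3+17 = 62.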